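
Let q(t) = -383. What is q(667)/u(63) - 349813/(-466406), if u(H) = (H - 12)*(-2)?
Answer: 53578606/11893353 ≈ 4.5049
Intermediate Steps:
u(H) = 24 - 2*H (u(H) = (-12 + H)*(-2) = 24 - 2*H)
q(667)/u(63) - 349813/(-466406) = -383/(24 - 2*63) - 349813/(-466406) = -383/(24 - 126) - 349813*(-1/466406) = -383/(-102) + 349813/466406 = -383*(-1/102) + 349813/466406 = 383/102 + 349813/466406 = 53578606/11893353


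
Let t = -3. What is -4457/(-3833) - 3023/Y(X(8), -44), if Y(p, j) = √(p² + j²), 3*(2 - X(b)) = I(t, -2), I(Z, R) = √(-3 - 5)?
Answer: 4457/3833 - 9069/(2*√(4363 - 6*I*√2)) ≈ -67.487 - 0.066755*I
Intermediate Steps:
I(Z, R) = 2*I*√2 (I(Z, R) = √(-8) = 2*I*√2)
X(b) = 2 - 2*I*√2/3
Y(p, j) = √(j² + p²)
-4457/(-3833) - 3023/Y(X(8), -44) = -4457/(-3833) - 3023/√((-44)² + (2 - 2*I*√2/3)²) = -4457*(-1/3833) - 3023/√(1936 + (2 - 2*I*√2/3)²) = 4457/3833 - 3023/√(1936 + (2 - 2*I*√2/3)²)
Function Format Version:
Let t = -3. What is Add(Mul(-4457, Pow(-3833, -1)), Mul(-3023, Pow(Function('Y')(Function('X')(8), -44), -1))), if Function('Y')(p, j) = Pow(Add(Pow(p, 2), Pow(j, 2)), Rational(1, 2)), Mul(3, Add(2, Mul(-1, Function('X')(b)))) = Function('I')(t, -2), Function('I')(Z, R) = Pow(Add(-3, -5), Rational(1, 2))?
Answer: Add(Rational(4457, 3833), Mul(Rational(-9069, 2), Pow(Add(4363, Mul(-6, I, Pow(2, Rational(1, 2)))), Rational(-1, 2)))) ≈ Add(-67.487, Mul(-0.066755, I))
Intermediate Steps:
Function('I')(Z, R) = Mul(2, I, Pow(2, Rational(1, 2))) (Function('I')(Z, R) = Pow(-8, Rational(1, 2)) = Mul(2, I, Pow(2, Rational(1, 2))))
Function('X')(b) = Add(2, Mul(Rational(-2, 3), I, Pow(2, Rational(1, 2)))) (Function('X')(b) = Add(2, Mul(Rational(-1, 3), Mul(2, I, Pow(2, Rational(1, 2))))) = Add(2, Mul(Rational(-2, 3), I, Pow(2, Rational(1, 2)))))
Function('Y')(p, j) = Pow(Add(Pow(j, 2), Pow(p, 2)), Rational(1, 2))
Add(Mul(-4457, Pow(-3833, -1)), Mul(-3023, Pow(Function('Y')(Function('X')(8), -44), -1))) = Add(Mul(-4457, Pow(-3833, -1)), Mul(-3023, Pow(Pow(Add(Pow(-44, 2), Pow(Add(2, Mul(Rational(-2, 3), I, Pow(2, Rational(1, 2)))), 2)), Rational(1, 2)), -1))) = Add(Mul(-4457, Rational(-1, 3833)), Mul(-3023, Pow(Pow(Add(1936, Pow(Add(2, Mul(Rational(-2, 3), I, Pow(2, Rational(1, 2)))), 2)), Rational(1, 2)), -1))) = Add(Rational(4457, 3833), Mul(-3023, Pow(Add(1936, Pow(Add(2, Mul(Rational(-2, 3), I, Pow(2, Rational(1, 2)))), 2)), Rational(-1, 2))))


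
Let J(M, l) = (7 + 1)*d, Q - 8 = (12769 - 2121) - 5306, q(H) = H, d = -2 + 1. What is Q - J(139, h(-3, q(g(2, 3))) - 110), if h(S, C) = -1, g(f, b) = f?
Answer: 5358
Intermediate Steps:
d = -1
Q = 5350 (Q = 8 + ((12769 - 2121) - 5306) = 8 + (10648 - 5306) = 8 + 5342 = 5350)
J(M, l) = -8 (J(M, l) = (7 + 1)*(-1) = 8*(-1) = -8)
Q - J(139, h(-3, q(g(2, 3))) - 110) = 5350 - 1*(-8) = 5350 + 8 = 5358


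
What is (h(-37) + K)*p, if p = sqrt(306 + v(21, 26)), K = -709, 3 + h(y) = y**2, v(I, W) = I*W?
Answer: 1314*sqrt(213) ≈ 19177.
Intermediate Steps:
h(y) = -3 + y**2
p = 2*sqrt(213) (p = sqrt(306 + 21*26) = sqrt(306 + 546) = sqrt(852) = 2*sqrt(213) ≈ 29.189)
(h(-37) + K)*p = ((-3 + (-37)**2) - 709)*(2*sqrt(213)) = ((-3 + 1369) - 709)*(2*sqrt(213)) = (1366 - 709)*(2*sqrt(213)) = 657*(2*sqrt(213)) = 1314*sqrt(213)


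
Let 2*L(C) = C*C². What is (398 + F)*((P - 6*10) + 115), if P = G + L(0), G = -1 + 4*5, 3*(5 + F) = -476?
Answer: 52022/3 ≈ 17341.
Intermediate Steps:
L(C) = C³/2 (L(C) = (C*C²)/2 = C³/2)
F = -491/3 (F = -5 + (⅓)*(-476) = -5 - 476/3 = -491/3 ≈ -163.67)
G = 19 (G = -1 + 20 = 19)
P = 19 (P = 19 + (½)*0³ = 19 + (½)*0 = 19 + 0 = 19)
(398 + F)*((P - 6*10) + 115) = (398 - 491/3)*((19 - 6*10) + 115) = 703*((19 - 60) + 115)/3 = 703*(-41 + 115)/3 = (703/3)*74 = 52022/3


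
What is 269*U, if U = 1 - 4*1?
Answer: -807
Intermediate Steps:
U = -3 (U = 1 - 4 = -3)
269*U = 269*(-3) = -807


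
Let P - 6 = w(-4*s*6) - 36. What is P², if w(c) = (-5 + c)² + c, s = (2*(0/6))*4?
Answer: 25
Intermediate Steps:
s = 0 (s = (2*(0*(⅙)))*4 = (2*0)*4 = 0*4 = 0)
w(c) = c + (-5 + c)²
P = -5 (P = 6 + ((-4*0*6 + (-5 - 4*0*6)²) - 36) = 6 + ((0*6 + (-5 + 0*6)²) - 36) = 6 + ((0 + (-5 + 0)²) - 36) = 6 + ((0 + (-5)²) - 36) = 6 + ((0 + 25) - 36) = 6 + (25 - 36) = 6 - 11 = -5)
P² = (-5)² = 25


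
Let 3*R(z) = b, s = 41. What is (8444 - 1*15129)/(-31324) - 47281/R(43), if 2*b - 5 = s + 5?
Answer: -15507573/2788 ≈ -5562.3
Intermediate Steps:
b = 51/2 (b = 5/2 + (41 + 5)/2 = 5/2 + (½)*46 = 5/2 + 23 = 51/2 ≈ 25.500)
R(z) = 17/2 (R(z) = (⅓)*(51/2) = 17/2)
(8444 - 1*15129)/(-31324) - 47281/R(43) = (8444 - 1*15129)/(-31324) - 47281/17/2 = (8444 - 15129)*(-1/31324) - 47281*2/17 = -6685*(-1/31324) - 94562/17 = 35/164 - 94562/17 = -15507573/2788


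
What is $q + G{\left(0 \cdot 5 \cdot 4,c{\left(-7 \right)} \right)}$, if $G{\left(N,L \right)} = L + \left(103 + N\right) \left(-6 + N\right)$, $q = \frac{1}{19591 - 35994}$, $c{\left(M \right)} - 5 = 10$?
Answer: $- \frac{9891010}{16403} \approx -603.0$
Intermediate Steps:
$c{\left(M \right)} = 15$ ($c{\left(M \right)} = 5 + 10 = 15$)
$q = - \frac{1}{16403}$ ($q = \frac{1}{-16403} = - \frac{1}{16403} \approx -6.0964 \cdot 10^{-5}$)
$G{\left(N,L \right)} = L + \left(-6 + N\right) \left(103 + N\right)$
$q + G{\left(0 \cdot 5 \cdot 4,c{\left(-7 \right)} \right)} = - \frac{1}{16403} + \left(-618 + 15 + \left(0 \cdot 5 \cdot 4\right)^{2} + 97 \cdot 0 \cdot 5 \cdot 4\right) = - \frac{1}{16403} + \left(-618 + 15 + \left(0 \cdot 4\right)^{2} + 97 \cdot 0 \cdot 4\right) = - \frac{1}{16403} + \left(-618 + 15 + 0^{2} + 97 \cdot 0\right) = - \frac{1}{16403} + \left(-618 + 15 + 0 + 0\right) = - \frac{1}{16403} - 603 = - \frac{9891010}{16403}$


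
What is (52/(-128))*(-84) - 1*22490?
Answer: -179647/8 ≈ -22456.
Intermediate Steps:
(52/(-128))*(-84) - 1*22490 = (52*(-1/128))*(-84) - 22490 = -13/32*(-84) - 22490 = 273/8 - 22490 = -179647/8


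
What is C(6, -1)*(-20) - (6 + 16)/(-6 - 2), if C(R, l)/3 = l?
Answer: 251/4 ≈ 62.750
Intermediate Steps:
C(R, l) = 3*l
C(6, -1)*(-20) - (6 + 16)/(-6 - 2) = (3*(-1))*(-20) - (6 + 16)/(-6 - 2) = -3*(-20) - 22/(-8) = 60 - 22*(-1)/8 = 60 - 1*(-11/4) = 60 + 11/4 = 251/4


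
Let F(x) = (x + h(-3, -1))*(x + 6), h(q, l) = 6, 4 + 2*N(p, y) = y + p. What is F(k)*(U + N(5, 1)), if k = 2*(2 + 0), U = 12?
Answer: 1300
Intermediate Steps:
N(p, y) = -2 + p/2 + y/2 (N(p, y) = -2 + (y + p)/2 = -2 + (p + y)/2 = -2 + (p/2 + y/2) = -2 + p/2 + y/2)
k = 4 (k = 2*2 = 4)
F(x) = (6 + x)² (F(x) = (x + 6)*(x + 6) = (6 + x)*(6 + x) = (6 + x)²)
F(k)*(U + N(5, 1)) = (36 + 4² + 12*4)*(12 + (-2 + (½)*5 + (½)*1)) = (36 + 16 + 48)*(12 + (-2 + 5/2 + ½)) = 100*(12 + 1) = 100*13 = 1300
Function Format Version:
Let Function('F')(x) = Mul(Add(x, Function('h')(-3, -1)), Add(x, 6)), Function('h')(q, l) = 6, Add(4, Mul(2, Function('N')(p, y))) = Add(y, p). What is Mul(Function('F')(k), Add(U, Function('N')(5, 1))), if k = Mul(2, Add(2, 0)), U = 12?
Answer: 1300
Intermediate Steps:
Function('N')(p, y) = Add(-2, Mul(Rational(1, 2), p), Mul(Rational(1, 2), y)) (Function('N')(p, y) = Add(-2, Mul(Rational(1, 2), Add(y, p))) = Add(-2, Mul(Rational(1, 2), Add(p, y))) = Add(-2, Add(Mul(Rational(1, 2), p), Mul(Rational(1, 2), y))) = Add(-2, Mul(Rational(1, 2), p), Mul(Rational(1, 2), y)))
k = 4 (k = Mul(2, 2) = 4)
Function('F')(x) = Pow(Add(6, x), 2) (Function('F')(x) = Mul(Add(x, 6), Add(x, 6)) = Mul(Add(6, x), Add(6, x)) = Pow(Add(6, x), 2))
Mul(Function('F')(k), Add(U, Function('N')(5, 1))) = Mul(Add(36, Pow(4, 2), Mul(12, 4)), Add(12, Add(-2, Mul(Rational(1, 2), 5), Mul(Rational(1, 2), 1)))) = Mul(Add(36, 16, 48), Add(12, Add(-2, Rational(5, 2), Rational(1, 2)))) = Mul(100, Add(12, 1)) = Mul(100, 13) = 1300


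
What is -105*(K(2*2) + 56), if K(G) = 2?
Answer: -6090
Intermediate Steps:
-105*(K(2*2) + 56) = -105*(2 + 56) = -105*58 = -6090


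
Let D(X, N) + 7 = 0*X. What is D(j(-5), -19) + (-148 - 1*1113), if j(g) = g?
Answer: -1268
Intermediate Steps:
D(X, N) = -7 (D(X, N) = -7 + 0*X = -7 + 0 = -7)
D(j(-5), -19) + (-148 - 1*1113) = -7 + (-148 - 1*1113) = -7 + (-148 - 1113) = -7 - 1261 = -1268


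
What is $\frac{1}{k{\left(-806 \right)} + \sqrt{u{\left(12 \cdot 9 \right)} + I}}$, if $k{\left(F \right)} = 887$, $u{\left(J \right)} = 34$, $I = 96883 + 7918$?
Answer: $\frac{887}{681934} - \frac{\sqrt{104835}}{681934} \approx 0.00082591$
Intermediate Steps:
$I = 104801$
$\frac{1}{k{\left(-806 \right)} + \sqrt{u{\left(12 \cdot 9 \right)} + I}} = \frac{1}{887 + \sqrt{34 + 104801}} = \frac{1}{887 + \sqrt{104835}}$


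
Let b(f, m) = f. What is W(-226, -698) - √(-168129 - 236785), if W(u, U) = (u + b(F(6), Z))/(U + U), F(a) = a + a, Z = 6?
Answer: 107/698 - I*√404914 ≈ 0.1533 - 636.33*I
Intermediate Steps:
F(a) = 2*a
W(u, U) = (12 + u)/(2*U) (W(u, U) = (u + 2*6)/(U + U) = (u + 12)/((2*U)) = (12 + u)*(1/(2*U)) = (12 + u)/(2*U))
W(-226, -698) - √(-168129 - 236785) = (½)*(12 - 226)/(-698) - √(-168129 - 236785) = (½)*(-1/698)*(-214) - √(-404914) = 107/698 - I*√404914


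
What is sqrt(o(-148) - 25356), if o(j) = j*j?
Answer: 2*I*sqrt(863) ≈ 58.754*I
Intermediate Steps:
o(j) = j**2
sqrt(o(-148) - 25356) = sqrt((-148)**2 - 25356) = sqrt(21904 - 25356) = sqrt(-3452) = 2*I*sqrt(863)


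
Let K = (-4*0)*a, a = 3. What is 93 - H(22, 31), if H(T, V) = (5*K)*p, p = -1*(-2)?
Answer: 93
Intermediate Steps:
p = 2
K = 0 (K = -4*0*3 = 0*3 = 0)
H(T, V) = 0 (H(T, V) = (5*0)*2 = 0*2 = 0)
93 - H(22, 31) = 93 - 1*0 = 93 + 0 = 93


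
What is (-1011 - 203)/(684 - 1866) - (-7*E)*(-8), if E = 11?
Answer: -363449/591 ≈ -614.97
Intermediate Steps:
(-1011 - 203)/(684 - 1866) - (-7*E)*(-8) = (-1011 - 203)/(684 - 1866) - (-7*11)*(-8) = -1214/(-1182) - (-77)*(-8) = -1214*(-1/1182) - 1*616 = 607/591 - 616 = -363449/591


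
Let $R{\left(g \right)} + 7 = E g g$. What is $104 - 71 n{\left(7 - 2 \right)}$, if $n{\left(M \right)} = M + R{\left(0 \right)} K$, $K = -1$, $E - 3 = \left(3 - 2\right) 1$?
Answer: $-748$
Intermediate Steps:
$E = 4$ ($E = 3 + \left(3 - 2\right) 1 = 3 + 1 \cdot 1 = 3 + 1 = 4$)
$R{\left(g \right)} = -7 + 4 g^{2}$ ($R{\left(g \right)} = -7 + 4 g g = -7 + 4 g^{2}$)
$n{\left(M \right)} = 7 + M$ ($n{\left(M \right)} = M + \left(-7 + 4 \cdot 0^{2}\right) \left(-1\right) = M + \left(-7 + 4 \cdot 0\right) \left(-1\right) = M + \left(-7 + 0\right) \left(-1\right) = M - -7 = M + 7 = 7 + M$)
$104 - 71 n{\left(7 - 2 \right)} = 104 - 71 \left(7 + \left(7 - 2\right)\right) = 104 - 71 \left(7 + 5\right) = 104 - 852 = -748$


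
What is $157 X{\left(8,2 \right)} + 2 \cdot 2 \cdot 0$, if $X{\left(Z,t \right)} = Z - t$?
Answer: $942$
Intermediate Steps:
$157 X{\left(8,2 \right)} + 2 \cdot 2 \cdot 0 = 157 \left(8 - 2\right) + 2 \cdot 2 \cdot 0 = 157 \left(8 - 2\right) + 4 \cdot 0 = 157 \cdot 6 + 0 = 942 + 0 = 942$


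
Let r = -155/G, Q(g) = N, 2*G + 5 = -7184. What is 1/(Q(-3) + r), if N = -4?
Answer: -7189/28446 ≈ -0.25272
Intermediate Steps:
G = -7189/2 (G = -5/2 + (½)*(-7184) = -5/2 - 3592 = -7189/2 ≈ -3594.5)
Q(g) = -4
r = 310/7189 (r = -155/(-7189/2) = -155*(-2/7189) = 310/7189 ≈ 0.043121)
1/(Q(-3) + r) = 1/(-4 + 310/7189) = 1/(-28446/7189) = -7189/28446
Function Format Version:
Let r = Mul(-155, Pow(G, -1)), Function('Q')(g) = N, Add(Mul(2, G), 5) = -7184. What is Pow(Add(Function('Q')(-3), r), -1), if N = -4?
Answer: Rational(-7189, 28446) ≈ -0.25272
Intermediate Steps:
G = Rational(-7189, 2) (G = Add(Rational(-5, 2), Mul(Rational(1, 2), -7184)) = Add(Rational(-5, 2), -3592) = Rational(-7189, 2) ≈ -3594.5)
Function('Q')(g) = -4
r = Rational(310, 7189) (r = Mul(-155, Pow(Rational(-7189, 2), -1)) = Mul(-155, Rational(-2, 7189)) = Rational(310, 7189) ≈ 0.043121)
Pow(Add(Function('Q')(-3), r), -1) = Pow(Add(-4, Rational(310, 7189)), -1) = Pow(Rational(-28446, 7189), -1) = Rational(-7189, 28446)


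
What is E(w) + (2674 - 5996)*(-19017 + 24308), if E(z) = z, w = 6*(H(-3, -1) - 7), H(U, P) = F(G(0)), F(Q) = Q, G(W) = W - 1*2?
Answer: -17576756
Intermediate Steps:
G(W) = -2 + W (G(W) = W - 2 = -2 + W)
H(U, P) = -2 (H(U, P) = -2 + 0 = -2)
w = -54 (w = 6*(-2 - 7) = 6*(-9) = -54)
E(w) + (2674 - 5996)*(-19017 + 24308) = -54 + (2674 - 5996)*(-19017 + 24308) = -54 - 3322*5291 = -54 - 17576702 = -17576756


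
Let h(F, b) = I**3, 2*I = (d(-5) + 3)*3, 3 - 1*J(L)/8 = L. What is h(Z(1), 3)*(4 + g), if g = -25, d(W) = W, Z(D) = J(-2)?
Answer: 567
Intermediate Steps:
J(L) = 24 - 8*L
Z(D) = 40 (Z(D) = 24 - 8*(-2) = 24 + 16 = 40)
I = -3 (I = ((-5 + 3)*3)/2 = (-2*3)/2 = (1/2)*(-6) = -3)
h(F, b) = -27 (h(F, b) = (-3)**3 = -27)
h(Z(1), 3)*(4 + g) = -27*(4 - 25) = -27*(-21) = 567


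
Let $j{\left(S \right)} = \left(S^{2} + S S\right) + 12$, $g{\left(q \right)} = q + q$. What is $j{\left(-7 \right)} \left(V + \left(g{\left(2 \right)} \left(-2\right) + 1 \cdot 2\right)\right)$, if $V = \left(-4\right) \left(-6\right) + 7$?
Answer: $2750$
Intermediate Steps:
$g{\left(q \right)} = 2 q$
$j{\left(S \right)} = 12 + 2 S^{2}$ ($j{\left(S \right)} = \left(S^{2} + S^{2}\right) + 12 = 2 S^{2} + 12 = 12 + 2 S^{2}$)
$V = 31$ ($V = 24 + 7 = 31$)
$j{\left(-7 \right)} \left(V + \left(g{\left(2 \right)} \left(-2\right) + 1 \cdot 2\right)\right) = \left(12 + 2 \left(-7\right)^{2}\right) \left(31 + \left(2 \cdot 2 \left(-2\right) + 1 \cdot 2\right)\right) = \left(12 + 2 \cdot 49\right) \left(31 + \left(4 \left(-2\right) + 2\right)\right) = \left(12 + 98\right) \left(31 + \left(-8 + 2\right)\right) = 110 \left(31 - 6\right) = 110 \cdot 25 = 2750$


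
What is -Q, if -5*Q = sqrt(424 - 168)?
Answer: 16/5 ≈ 3.2000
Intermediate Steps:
Q = -16/5 (Q = -sqrt(424 - 168)/5 = -sqrt(256)/5 = -1/5*16 = -16/5 ≈ -3.2000)
-Q = -1*(-16/5) = 16/5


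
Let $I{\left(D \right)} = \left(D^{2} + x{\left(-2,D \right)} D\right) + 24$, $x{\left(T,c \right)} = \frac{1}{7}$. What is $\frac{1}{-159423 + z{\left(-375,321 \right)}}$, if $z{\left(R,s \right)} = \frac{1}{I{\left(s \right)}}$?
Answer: $- \frac{721776}{115067695241} \approx -6.2726 \cdot 10^{-6}$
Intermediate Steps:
$x{\left(T,c \right)} = \frac{1}{7}$
$I{\left(D \right)} = 24 + D^{2} + \frac{D}{7}$ ($I{\left(D \right)} = \left(D^{2} + \frac{D}{7}\right) + 24 = 24 + D^{2} + \frac{D}{7}$)
$z{\left(R,s \right)} = \frac{1}{24 + s^{2} + \frac{s}{7}}$
$\frac{1}{-159423 + z{\left(-375,321 \right)}} = \frac{1}{-159423 + \frac{7}{168 + 321 + 7 \cdot 321^{2}}} = \frac{1}{-159423 + \frac{7}{168 + 321 + 7 \cdot 103041}} = \frac{1}{-159423 + \frac{7}{168 + 321 + 721287}} = \frac{1}{-159423 + \frac{7}{721776}} = \frac{1}{- \frac{115067695241}{721776}} = - \frac{721776}{115067695241}$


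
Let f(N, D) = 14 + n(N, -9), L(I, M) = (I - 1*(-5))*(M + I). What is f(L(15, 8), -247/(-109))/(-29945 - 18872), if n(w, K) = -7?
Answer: -7/48817 ≈ -0.00014339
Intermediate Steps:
L(I, M) = (5 + I)*(I + M) (L(I, M) = (I + 5)*(I + M) = (5 + I)*(I + M))
f(N, D) = 7 (f(N, D) = 14 - 7 = 7)
f(L(15, 8), -247/(-109))/(-29945 - 18872) = 7/(-29945 - 18872) = 7/(-48817) = 7*(-1/48817) = -7/48817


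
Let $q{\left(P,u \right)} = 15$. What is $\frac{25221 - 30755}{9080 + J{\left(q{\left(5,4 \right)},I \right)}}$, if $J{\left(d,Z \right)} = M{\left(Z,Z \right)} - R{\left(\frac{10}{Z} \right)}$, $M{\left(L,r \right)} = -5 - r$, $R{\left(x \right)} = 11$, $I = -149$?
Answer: $- \frac{5534}{9213} \approx -0.60067$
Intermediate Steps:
$J{\left(d,Z \right)} = -16 - Z$ ($J{\left(d,Z \right)} = \left(-5 - Z\right) - 11 = -16 - Z$)
$\frac{25221 - 30755}{9080 + J{\left(q{\left(5,4 \right)},I \right)}} = \frac{25221 - 30755}{9080 - -133} = - \frac{5534}{9080 + \left(-16 + 149\right)} = - \frac{5534}{9080 + 133} = - \frac{5534}{9213}$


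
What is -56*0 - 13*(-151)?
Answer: 1963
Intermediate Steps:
-56*0 - 13*(-151) = 0 + 1963 = 1963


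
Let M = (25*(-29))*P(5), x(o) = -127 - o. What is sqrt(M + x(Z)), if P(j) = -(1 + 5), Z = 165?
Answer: sqrt(4058) ≈ 63.702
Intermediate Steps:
P(j) = -6 (P(j) = -1*6 = -6)
M = 4350 (M = (25*(-29))*(-6) = -725*(-6) = 4350)
sqrt(M + x(Z)) = sqrt(4350 + (-127 - 1*165)) = sqrt(4350 + (-127 - 165)) = sqrt(4350 - 292) = sqrt(4058)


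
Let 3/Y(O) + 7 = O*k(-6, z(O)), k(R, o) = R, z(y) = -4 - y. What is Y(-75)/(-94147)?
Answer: -3/41707121 ≈ -7.1930e-8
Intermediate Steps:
Y(O) = 3/(-7 - 6*O) (Y(O) = 3/(-7 + O*(-6)) = 3/(-7 - 6*O))
Y(-75)/(-94147) = (3/(-7 - 6*(-75)))/(-94147) = (3/(-7 + 450))*(-1/94147) = (3/443)*(-1/94147) = -3/41707121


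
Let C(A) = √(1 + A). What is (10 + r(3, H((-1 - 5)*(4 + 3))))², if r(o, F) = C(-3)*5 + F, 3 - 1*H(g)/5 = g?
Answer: 55175 + 2350*I*√2 ≈ 55175.0 + 3323.4*I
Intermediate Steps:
H(g) = 15 - 5*g
r(o, F) = F + 5*I*√2 (r(o, F) = √(1 - 3)*5 + F = √(-2)*5 + F = (I*√2)*5 + F = 5*I*√2 + F = F + 5*I*√2)
(10 + r(3, H((-1 - 5)*(4 + 3))))² = (10 + ((15 - 5*(-1 - 5)*(4 + 3)) + 5*I*√2))² = (10 + ((15 - (-30)*7) + 5*I*√2))² = (10 + ((15 - 5*(-42)) + 5*I*√2))² = (10 + ((15 + 210) + 5*I*√2))² = (10 + (225 + 5*I*√2))² = (235 + 5*I*√2)²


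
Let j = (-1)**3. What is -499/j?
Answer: 499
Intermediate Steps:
j = -1
-499/j = -499/(-1) = -499*(-1) = 499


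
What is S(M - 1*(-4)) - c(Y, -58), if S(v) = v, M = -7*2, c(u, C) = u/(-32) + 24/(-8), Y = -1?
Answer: -225/32 ≈ -7.0313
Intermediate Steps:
c(u, C) = -3 - u/32 (c(u, C) = u*(-1/32) + 24*(-1/8) = -u/32 - 3 = -3 - u/32)
M = -14
S(M - 1*(-4)) - c(Y, -58) = (-14 - 1*(-4)) - (-3 - 1/32*(-1)) = (-14 + 4) - (-3 + 1/32) = -10 - 1*(-95/32) = -10 + 95/32 = -225/32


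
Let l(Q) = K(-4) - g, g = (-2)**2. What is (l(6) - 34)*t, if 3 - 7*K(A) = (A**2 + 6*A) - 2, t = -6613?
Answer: 1673089/7 ≈ 2.3901e+5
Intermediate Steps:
g = 4
K(A) = 5/7 - 6*A/7 - A**2/7 (K(A) = 3/7 - ((A**2 + 6*A) - 2)/7 = 3/7 - (-2 + A**2 + 6*A)/7 = 3/7 + (2/7 - 6*A/7 - A**2/7) = 5/7 - 6*A/7 - A**2/7)
l(Q) = -15/7 (l(Q) = (5/7 - 6/7*(-4) - 1/7*(-4)**2) - 1*4 = (5/7 + 24/7 - 1/7*16) - 4 = (5/7 + 24/7 - 16/7) - 4 = 13/7 - 4 = -15/7)
(l(6) - 34)*t = (-15/7 - 34)*(-6613) = -253/7*(-6613) = 1673089/7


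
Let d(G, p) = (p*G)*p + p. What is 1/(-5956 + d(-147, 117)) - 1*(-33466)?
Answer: 67538470851/2018122 ≈ 33466.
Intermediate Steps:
d(G, p) = p + G*p**2 (d(G, p) = (G*p)*p + p = G*p**2 + p = p + G*p**2)
1/(-5956 + d(-147, 117)) - 1*(-33466) = 1/(-5956 + 117*(1 - 147*117)) - 1*(-33466) = 1/(-5956 + 117*(1 - 17199)) + 33466 = 1/(-5956 + 117*(-17198)) + 33466 = 1/(-5956 - 2012166) + 33466 = 1/(-2018122) + 33466 = -1/2018122 + 33466 = 67538470851/2018122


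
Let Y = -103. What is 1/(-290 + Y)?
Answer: -1/393 ≈ -0.0025445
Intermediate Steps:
1/(-290 + Y) = 1/(-290 - 103) = 1/(-393) = -1/393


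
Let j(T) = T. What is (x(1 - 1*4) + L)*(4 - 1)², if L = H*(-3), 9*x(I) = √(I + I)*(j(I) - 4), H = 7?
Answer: -189 - 7*I*√6 ≈ -189.0 - 17.146*I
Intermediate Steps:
x(I) = √2*√I*(-4 + I)/9 (x(I) = (√(I + I)*(I - 4))/9 = (√(2*I)*(-4 + I))/9 = ((√2*√I)*(-4 + I))/9 = (√2*√I*(-4 + I))/9 = √2*√I*(-4 + I)/9)
L = -21 (L = 7*(-3) = -21)
(x(1 - 1*4) + L)*(4 - 1)² = (√2*√(1 - 1*4)*(-4 + (1 - 1*4))/9 - 21)*(4 - 1)² = (√2*√(1 - 4)*(-4 + (1 - 4))/9 - 21)*3² = (√2*√(-3)*(-4 - 3)/9 - 21)*9 = ((⅑)*√2*(I*√3)*(-7) - 21)*9 = (-7*I*√6/9 - 21)*9 = (-21 - 7*I*√6/9)*9 = -189 - 7*I*√6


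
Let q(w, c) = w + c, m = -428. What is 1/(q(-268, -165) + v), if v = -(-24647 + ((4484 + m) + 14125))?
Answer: 1/6033 ≈ 0.00016575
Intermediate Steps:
q(w, c) = c + w
v = 6466 (v = -(-24647 + ((4484 - 428) + 14125)) = -(-24647 + (4056 + 14125)) = -(-24647 + 18181) = -1*(-6466) = 6466)
1/(q(-268, -165) + v) = 1/((-165 - 268) + 6466) = 1/(-433 + 6466) = 1/6033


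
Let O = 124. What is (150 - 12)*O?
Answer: 17112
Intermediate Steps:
(150 - 12)*O = (150 - 12)*124 = 138*124 = 17112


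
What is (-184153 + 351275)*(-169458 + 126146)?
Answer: -7238388064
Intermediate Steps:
(-184153 + 351275)*(-169458 + 126146) = 167122*(-43312) = -7238388064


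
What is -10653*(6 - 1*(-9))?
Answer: -159795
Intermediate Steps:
-10653*(6 - 1*(-9)) = -10653*(6 + 9) = -10653*15 = -159795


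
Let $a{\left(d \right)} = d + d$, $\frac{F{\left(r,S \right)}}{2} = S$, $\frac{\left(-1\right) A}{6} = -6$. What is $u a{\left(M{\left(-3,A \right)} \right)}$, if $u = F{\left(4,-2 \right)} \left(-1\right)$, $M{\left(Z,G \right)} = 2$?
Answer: $16$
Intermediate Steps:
$A = 36$ ($A = \left(-6\right) \left(-6\right) = 36$)
$F{\left(r,S \right)} = 2 S$
$u = 4$ ($u = 2 \left(-2\right) \left(-1\right) = \left(-4\right) \left(-1\right) = 4$)
$a{\left(d \right)} = 2 d$
$u a{\left(M{\left(-3,A \right)} \right)} = 4 \cdot 2 \cdot 2 = 4 \cdot 4 = 16$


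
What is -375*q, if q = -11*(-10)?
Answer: -41250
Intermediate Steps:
q = 110
-375*q = -375*110 = -41250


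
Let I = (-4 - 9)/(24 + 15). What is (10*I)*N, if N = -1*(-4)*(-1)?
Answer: 40/3 ≈ 13.333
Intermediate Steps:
I = -⅓ (I = -13/39 = -13*1/39 = -⅓ ≈ -0.33333)
N = -4 (N = 4*(-1) = -4)
(10*I)*N = (10*(-⅓))*(-4) = -10/3*(-4) = 40/3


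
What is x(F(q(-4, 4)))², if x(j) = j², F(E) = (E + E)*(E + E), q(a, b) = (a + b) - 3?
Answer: 1679616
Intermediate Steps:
q(a, b) = -3 + a + b
F(E) = 4*E² (F(E) = (2*E)*(2*E) = 4*E²)
x(F(q(-4, 4)))² = ((4*(-3 - 4 + 4)²)²)² = ((4*(-3)²)²)² = ((4*9)²)² = (36²)² = 1296² = 1679616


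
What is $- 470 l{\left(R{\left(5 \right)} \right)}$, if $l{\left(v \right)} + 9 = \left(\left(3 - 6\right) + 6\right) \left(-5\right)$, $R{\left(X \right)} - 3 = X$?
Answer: $11280$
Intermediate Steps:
$R{\left(X \right)} = 3 + X$
$l{\left(v \right)} = -24$ ($l{\left(v \right)} = -9 + \left(\left(3 - 6\right) + 6\right) \left(-5\right) = -9 + \left(-3 + 6\right) \left(-5\right) = -9 + 3 \left(-5\right) = -9 - 15 = -24$)
$- 470 l{\left(R{\left(5 \right)} \right)} = \left(-470\right) \left(-24\right) = 11280$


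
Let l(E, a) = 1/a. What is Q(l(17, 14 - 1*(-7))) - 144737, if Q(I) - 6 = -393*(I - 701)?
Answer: 915203/7 ≈ 1.3074e+5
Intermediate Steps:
Q(I) = 275499 - 393*I (Q(I) = 6 - 393*(I - 701) = 6 - 393*(-701 + I) = 6 + (275493 - 393*I) = 275499 - 393*I)
Q(l(17, 14 - 1*(-7))) - 144737 = (275499 - 393/(14 - 1*(-7))) - 144737 = (275499 - 393/(14 + 7)) - 144737 = (275499 - 393/21) - 144737 = (275499 - 393*1/21) - 144737 = (275499 - 131/7) - 144737 = 1928362/7 - 144737 = 915203/7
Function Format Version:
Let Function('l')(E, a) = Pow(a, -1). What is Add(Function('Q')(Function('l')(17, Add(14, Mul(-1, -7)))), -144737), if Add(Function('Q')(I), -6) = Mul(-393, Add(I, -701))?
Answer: Rational(915203, 7) ≈ 1.3074e+5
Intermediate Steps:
Function('Q')(I) = Add(275499, Mul(-393, I)) (Function('Q')(I) = Add(6, Mul(-393, Add(I, -701))) = Add(6, Mul(-393, Add(-701, I))) = Add(6, Add(275493, Mul(-393, I))) = Add(275499, Mul(-393, I)))
Add(Function('Q')(Function('l')(17, Add(14, Mul(-1, -7)))), -144737) = Add(Add(275499, Mul(-393, Pow(Add(14, Mul(-1, -7)), -1))), -144737) = Add(Add(275499, Mul(-393, Pow(Add(14, 7), -1))), -144737) = Add(Add(275499, Mul(-393, Pow(21, -1))), -144737) = Add(Add(275499, Mul(-393, Rational(1, 21))), -144737) = Add(Add(275499, Rational(-131, 7)), -144737) = Add(Rational(1928362, 7), -144737) = Rational(915203, 7)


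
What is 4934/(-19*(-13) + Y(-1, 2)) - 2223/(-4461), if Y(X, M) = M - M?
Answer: 7519885/367289 ≈ 20.474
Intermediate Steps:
Y(X, M) = 0
4934/(-19*(-13) + Y(-1, 2)) - 2223/(-4461) = 4934/(-19*(-13) + 0) - 2223/(-4461) = 4934/(247 + 0) - 2223*(-1/4461) = 4934/247 + 741/1487 = 7519885/367289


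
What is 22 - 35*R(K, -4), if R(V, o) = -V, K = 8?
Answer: 302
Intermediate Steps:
22 - 35*R(K, -4) = 22 - (-35)*8 = 22 - 35*(-8) = 22 + 280 = 302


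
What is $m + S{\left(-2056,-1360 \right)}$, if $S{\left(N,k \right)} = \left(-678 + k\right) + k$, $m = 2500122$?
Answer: $2496724$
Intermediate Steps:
$S{\left(N,k \right)} = -678 + 2 k$
$m + S{\left(-2056,-1360 \right)} = 2500122 + \left(-678 + 2 \left(-1360\right)\right) = 2500122 - 3398 = 2496724$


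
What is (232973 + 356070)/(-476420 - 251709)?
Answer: -589043/728129 ≈ -0.80898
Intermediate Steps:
(232973 + 356070)/(-476420 - 251709) = 589043/(-728129) = 589043*(-1/728129) = -589043/728129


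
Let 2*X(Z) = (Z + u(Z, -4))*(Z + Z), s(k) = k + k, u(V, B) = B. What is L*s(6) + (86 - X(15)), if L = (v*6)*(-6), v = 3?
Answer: -1375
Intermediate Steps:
s(k) = 2*k
X(Z) = Z*(-4 + Z) (X(Z) = ((Z - 4)*(Z + Z))/2 = ((-4 + Z)*(2*Z))/2 = (2*Z*(-4 + Z))/2 = Z*(-4 + Z))
L = -108 (L = (3*6)*(-6) = 18*(-6) = -108)
L*s(6) + (86 - X(15)) = -216*6 + (86 - 15*(-4 + 15)) = -108*12 + (86 - 15*11) = -1296 + (86 - 1*165) = -1296 + (86 - 165) = -1296 - 79 = -1375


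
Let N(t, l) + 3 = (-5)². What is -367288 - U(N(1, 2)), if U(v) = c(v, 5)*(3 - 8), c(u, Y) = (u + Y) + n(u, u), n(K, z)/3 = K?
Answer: -366823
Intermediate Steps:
N(t, l) = 22 (N(t, l) = -3 + (-5)² = -3 + 25 = 22)
n(K, z) = 3*K
c(u, Y) = Y + 4*u (c(u, Y) = (u + Y) + 3*u = (Y + u) + 3*u = Y + 4*u)
U(v) = -25 - 20*v (U(v) = (5 + 4*v)*(3 - 8) = (5 + 4*v)*(-5) = -25 - 20*v)
-367288 - U(N(1, 2)) = -367288 - (-25 - 20*22) = -367288 - (-25 - 440) = -367288 - 1*(-465) = -367288 + 465 = -366823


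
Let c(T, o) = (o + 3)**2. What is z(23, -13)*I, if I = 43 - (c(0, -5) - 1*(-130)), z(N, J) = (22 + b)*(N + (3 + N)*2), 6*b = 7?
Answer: -316225/2 ≈ -1.5811e+5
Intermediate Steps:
b = 7/6 (b = (1/6)*7 = 7/6 ≈ 1.1667)
c(T, o) = (3 + o)**2
z(N, J) = 139 + 139*N/2 (z(N, J) = (22 + 7/6)*(N + (3 + N)*2) = 139*(N + (6 + 2*N))/6 = 139*(6 + 3*N)/6 = 139 + 139*N/2)
I = -91 (I = 43 - ((3 - 5)**2 - 1*(-130)) = 43 - ((-2)**2 + 130) = 43 - (4 + 130) = 43 - 1*134 = 43 - 134 = -91)
z(23, -13)*I = (139 + (139/2)*23)*(-91) = (139 + 3197/2)*(-91) = (3475/2)*(-91) = -316225/2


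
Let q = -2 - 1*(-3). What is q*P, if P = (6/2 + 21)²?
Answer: 576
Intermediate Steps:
q = 1 (q = -2 + 3 = 1)
P = 576 (P = (6*(½) + 21)² = (3 + 21)² = 24² = 576)
q*P = 1*576 = 576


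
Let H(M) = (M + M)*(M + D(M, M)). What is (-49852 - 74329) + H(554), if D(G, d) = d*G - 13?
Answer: 340538175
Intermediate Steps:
D(G, d) = -13 + G*d (D(G, d) = G*d - 13 = -13 + G*d)
H(M) = 2*M*(-13 + M + M²) (H(M) = (M + M)*(M + (-13 + M*M)) = (2*M)*(M + (-13 + M²)) = (2*M)*(-13 + M + M²) = 2*M*(-13 + M + M²))
(-49852 - 74329) + H(554) = (-49852 - 74329) + 2*554*(-13 + 554 + 554²) = -124181 + 2*554*(-13 + 554 + 306916) = -124181 + 2*554*307457 = -124181 + 340662356 = 340538175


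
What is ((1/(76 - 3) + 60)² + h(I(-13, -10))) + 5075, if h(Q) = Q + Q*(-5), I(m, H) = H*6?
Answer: 47516796/5329 ≈ 8916.6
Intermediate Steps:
I(m, H) = 6*H
h(Q) = -4*Q (h(Q) = Q - 5*Q = -4*Q)
((1/(76 - 3) + 60)² + h(I(-13, -10))) + 5075 = ((1/(76 - 3) + 60)² - 24*(-10)) + 5075 = ((1/73 + 60)² - 4*(-60)) + 5075 = ((1/73 + 60)² + 240) + 5075 = ((4381/73)² + 240) + 5075 = (19193161/5329 + 240) + 5075 = 20472121/5329 + 5075 = 47516796/5329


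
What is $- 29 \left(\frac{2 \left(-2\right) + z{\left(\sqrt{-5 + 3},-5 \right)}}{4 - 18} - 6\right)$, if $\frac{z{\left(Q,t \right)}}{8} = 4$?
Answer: $232$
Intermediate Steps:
$z{\left(Q,t \right)} = 32$ ($z{\left(Q,t \right)} = 8 \cdot 4 = 32$)
$- 29 \left(\frac{2 \left(-2\right) + z{\left(\sqrt{-5 + 3},-5 \right)}}{4 - 18} - 6\right) = - 29 \left(\frac{2 \left(-2\right) + 32}{4 - 18} - 6\right) = - 29 \left(\frac{-4 + 32}{-14} - 6\right) = - 29 \left(28 \left(- \frac{1}{14}\right) - 6\right) = - 29 \left(-2 - 6\right) = \left(-29\right) \left(-8\right) = 232$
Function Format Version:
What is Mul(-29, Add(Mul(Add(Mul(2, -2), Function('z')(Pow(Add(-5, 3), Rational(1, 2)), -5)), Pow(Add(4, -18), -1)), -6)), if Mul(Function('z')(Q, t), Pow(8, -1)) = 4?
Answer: 232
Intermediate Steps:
Function('z')(Q, t) = 32 (Function('z')(Q, t) = Mul(8, 4) = 32)
Mul(-29, Add(Mul(Add(Mul(2, -2), Function('z')(Pow(Add(-5, 3), Rational(1, 2)), -5)), Pow(Add(4, -18), -1)), -6)) = Mul(-29, Add(Mul(Add(Mul(2, -2), 32), Pow(Add(4, -18), -1)), -6)) = Mul(-29, Add(Mul(Add(-4, 32), Pow(-14, -1)), -6)) = Mul(-29, Add(Mul(28, Rational(-1, 14)), -6)) = Mul(-29, Add(-2, -6)) = Mul(-29, -8) = 232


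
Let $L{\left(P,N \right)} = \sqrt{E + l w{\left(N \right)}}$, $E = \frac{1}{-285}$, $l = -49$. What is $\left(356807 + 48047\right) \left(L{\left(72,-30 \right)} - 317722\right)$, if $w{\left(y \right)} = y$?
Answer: $-128631022588 + \frac{404854 \sqrt{119400465}}{285} \approx -1.2862 \cdot 10^{11}$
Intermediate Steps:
$E = - \frac{1}{285} \approx -0.0035088$
$L{\left(P,N \right)} = \sqrt{- \frac{1}{285} - 49 N}$
$\left(356807 + 48047\right) \left(L{\left(72,-30 \right)} - 317722\right) = \left(356807 + 48047\right) \left(\frac{\sqrt{-285 - -119400750}}{285} - 317722\right) = 404854 \left(\frac{\sqrt{-285 + 119400750}}{285} - 317722\right) = 404854 \left(\frac{\sqrt{119400465}}{285} - 317722\right) = 404854 \left(-317722 + \frac{\sqrt{119400465}}{285}\right) = -128631022588 + \frac{404854 \sqrt{119400465}}{285}$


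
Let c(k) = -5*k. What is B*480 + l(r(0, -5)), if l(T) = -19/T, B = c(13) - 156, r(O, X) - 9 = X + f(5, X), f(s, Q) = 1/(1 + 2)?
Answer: -1379097/13 ≈ -1.0608e+5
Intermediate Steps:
f(s, Q) = ⅓ (f(s, Q) = 1/3 = ⅓)
r(O, X) = 28/3 + X (r(O, X) = 9 + (X + ⅓) = 9 + (⅓ + X) = 28/3 + X)
B = -221 (B = -5*13 - 156 = -65 - 156 = -221)
B*480 + l(r(0, -5)) = -221*480 - 19/(28/3 - 5) = -106080 - 19/13/3 = -106080 - 19*3/13 = -106080 - 57/13 = -1379097/13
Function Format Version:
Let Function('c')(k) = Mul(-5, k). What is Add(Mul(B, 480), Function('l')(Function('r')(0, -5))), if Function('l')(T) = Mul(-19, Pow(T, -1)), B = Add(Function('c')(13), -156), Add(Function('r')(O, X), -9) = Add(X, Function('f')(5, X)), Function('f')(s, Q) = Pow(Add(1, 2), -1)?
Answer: Rational(-1379097, 13) ≈ -1.0608e+5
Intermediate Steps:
Function('f')(s, Q) = Rational(1, 3) (Function('f')(s, Q) = Pow(3, -1) = Rational(1, 3))
Function('r')(O, X) = Add(Rational(28, 3), X) (Function('r')(O, X) = Add(9, Add(X, Rational(1, 3))) = Add(9, Add(Rational(1, 3), X)) = Add(Rational(28, 3), X))
B = -221 (B = Add(Mul(-5, 13), -156) = Add(-65, -156) = -221)
Add(Mul(B, 480), Function('l')(Function('r')(0, -5))) = Add(Mul(-221, 480), Mul(-19, Pow(Add(Rational(28, 3), -5), -1))) = Add(-106080, Mul(-19, Pow(Rational(13, 3), -1))) = Add(-106080, Mul(-19, Rational(3, 13))) = Add(-106080, Rational(-57, 13)) = Rational(-1379097, 13)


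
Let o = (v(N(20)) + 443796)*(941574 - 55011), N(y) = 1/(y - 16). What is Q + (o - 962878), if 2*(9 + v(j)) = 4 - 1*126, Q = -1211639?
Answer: 393388879221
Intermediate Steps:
N(y) = 1/(-16 + y)
v(j) = -70 (v(j) = -9 + (4 - 1*126)/2 = -9 + (4 - 126)/2 = -9 + (½)*(-122) = -9 - 61 = -70)
o = 393391053738 (o = (-70 + 443796)*(941574 - 55011) = 443726*886563 = 393391053738)
Q + (o - 962878) = -1211639 + (393391053738 - 962878) = -1211639 + 393390090860 = 393388879221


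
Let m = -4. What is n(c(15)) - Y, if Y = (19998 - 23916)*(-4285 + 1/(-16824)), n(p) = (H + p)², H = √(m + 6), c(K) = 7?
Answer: -47075176169/2804 + 14*√2 ≈ -1.6789e+7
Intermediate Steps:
H = √2 (H = √(-4 + 6) = √2 ≈ 1.4142)
n(p) = (p + √2)² (n(p) = (√2 + p)² = (p + √2)²)
Y = 47075319173/2804 (Y = -3918*(-4285 - 1/16824) = -3918*(-72090841/16824) = 47075319173/2804 ≈ 1.6789e+7)
n(c(15)) - Y = (7 + √2)² - 1*47075319173/2804 = (7 + √2)² - 47075319173/2804 = -47075319173/2804 + (7 + √2)²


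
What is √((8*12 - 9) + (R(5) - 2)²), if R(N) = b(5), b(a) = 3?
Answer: 2*√22 ≈ 9.3808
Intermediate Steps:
R(N) = 3
√((8*12 - 9) + (R(5) - 2)²) = √((8*12 - 9) + (3 - 2)²) = √((96 - 9) + 1²) = √(87 + 1) = √88 = 2*√22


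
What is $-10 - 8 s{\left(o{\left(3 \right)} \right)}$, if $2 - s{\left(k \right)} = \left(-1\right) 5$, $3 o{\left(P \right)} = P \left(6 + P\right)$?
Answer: $-66$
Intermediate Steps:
$o{\left(P \right)} = \frac{P \left(6 + P\right)}{3}$
$s{\left(k \right)} = 7$ ($s{\left(k \right)} = 2 - \left(-1\right) 5 = 2 - -5 = 2 + 5 = 7$)
$-10 - 8 s{\left(o{\left(3 \right)} \right)} = -10 - 56 = -66$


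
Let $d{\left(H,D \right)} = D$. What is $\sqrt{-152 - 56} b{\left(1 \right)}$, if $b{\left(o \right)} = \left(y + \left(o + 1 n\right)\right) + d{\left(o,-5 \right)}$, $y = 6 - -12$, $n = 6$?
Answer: $80 i \sqrt{13} \approx 288.44 i$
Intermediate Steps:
$y = 18$ ($y = 6 + 12 = 18$)
$b{\left(o \right)} = 19 + o$ ($b{\left(o \right)} = \left(18 + \left(o + 1 \cdot 6\right)\right) - 5 = \left(18 + \left(o + 6\right)\right) - 5 = \left(18 + \left(6 + o\right)\right) - 5 = \left(24 + o\right) - 5 = 19 + o$)
$\sqrt{-152 - 56} b{\left(1 \right)} = \sqrt{-152 - 56} \left(19 + 1\right) = \sqrt{-208} \cdot 20 = 4 i \sqrt{13} \cdot 20 = 80 i \sqrt{13}$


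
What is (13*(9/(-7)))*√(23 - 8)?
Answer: -117*√15/7 ≈ -64.734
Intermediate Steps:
(13*(9/(-7)))*√(23 - 8) = (13*(9*(-⅐)))*√15 = (13*(-9/7))*√15 = -117*√15/7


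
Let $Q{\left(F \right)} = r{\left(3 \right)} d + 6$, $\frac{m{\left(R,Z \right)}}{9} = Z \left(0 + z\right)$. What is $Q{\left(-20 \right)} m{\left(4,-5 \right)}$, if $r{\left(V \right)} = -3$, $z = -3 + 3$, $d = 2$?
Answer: $0$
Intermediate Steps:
$z = 0$
$m{\left(R,Z \right)} = 0$ ($m{\left(R,Z \right)} = 9 Z \left(0 + 0\right) = 9 Z 0 = 9 \cdot 0 = 0$)
$Q{\left(F \right)} = 0$ ($Q{\left(F \right)} = \left(-3\right) 2 + 6 = -6 + 6 = 0$)
$Q{\left(-20 \right)} m{\left(4,-5 \right)} = 0 \cdot 0 = 0$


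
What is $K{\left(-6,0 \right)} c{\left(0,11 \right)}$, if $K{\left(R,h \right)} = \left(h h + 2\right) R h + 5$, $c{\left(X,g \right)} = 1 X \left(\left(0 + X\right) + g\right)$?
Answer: $0$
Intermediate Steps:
$c{\left(X,g \right)} = X \left(X + g\right)$
$K{\left(R,h \right)} = 5 + R h \left(2 + h^{2}\right)$ ($K{\left(R,h \right)} = \left(h^{2} + 2\right) R h + 5 = \left(2 + h^{2}\right) R h + 5 = R \left(2 + h^{2}\right) h + 5 = R h \left(2 + h^{2}\right) + 5 = 5 + R h \left(2 + h^{2}\right)$)
$K{\left(-6,0 \right)} c{\left(0,11 \right)} = \left(5 - 6 \cdot 0^{3} + 2 \left(-6\right) 0\right) 0 \left(0 + 11\right) = \left(5 - 0 + 0\right) 0 \cdot 11 = \left(5 + 0 + 0\right) 0 = 5 \cdot 0 = 0$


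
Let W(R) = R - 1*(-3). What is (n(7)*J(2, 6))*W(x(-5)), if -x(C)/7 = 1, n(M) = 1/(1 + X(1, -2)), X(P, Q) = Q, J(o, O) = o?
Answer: 8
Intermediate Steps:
n(M) = -1 (n(M) = 1/(1 - 2) = 1/(-1) = -1)
x(C) = -7 (x(C) = -7*1 = -7)
W(R) = 3 + R (W(R) = R + 3 = 3 + R)
(n(7)*J(2, 6))*W(x(-5)) = (-1*2)*(3 - 7) = -2*(-4) = 8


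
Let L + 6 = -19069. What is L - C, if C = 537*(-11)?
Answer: -13168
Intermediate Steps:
L = -19075 (L = -6 - 19069 = -19075)
C = -5907
L - C = -19075 - 1*(-5907) = -19075 + 5907 = -13168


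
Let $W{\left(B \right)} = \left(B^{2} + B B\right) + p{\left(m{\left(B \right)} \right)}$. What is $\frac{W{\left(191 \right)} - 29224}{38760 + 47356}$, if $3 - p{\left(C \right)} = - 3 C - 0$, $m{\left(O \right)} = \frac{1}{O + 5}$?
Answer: $\frac{8573239}{16878736} \approx 0.50793$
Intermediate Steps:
$m{\left(O \right)} = \frac{1}{5 + O}$
$p{\left(C \right)} = 3 + 3 C$ ($p{\left(C \right)} = 3 - \left(- 3 C - 0\right) = 3 - \left(- 3 C + 0\right) = 3 - - 3 C = 3 + 3 C$)
$W{\left(B \right)} = 3 + 2 B^{2} + \frac{3}{5 + B}$ ($W{\left(B \right)} = \left(B^{2} + B B\right) + \left(3 + \frac{3}{5 + B}\right) = \left(B^{2} + B^{2}\right) + \left(3 + \frac{3}{5 + B}\right) = 2 B^{2} + \left(3 + \frac{3}{5 + B}\right) = 3 + 2 B^{2} + \frac{3}{5 + B}$)
$\frac{W{\left(191 \right)} - 29224}{38760 + 47356} = \frac{\frac{3 + \left(3 + 2 \cdot 191^{2}\right) \left(5 + 191\right)}{5 + 191} - 29224}{38760 + 47356} = \frac{\frac{3 + \left(3 + 2 \cdot 36481\right) 196}{196} - 29224}{86116} = \left(\frac{3 + \left(3 + 72962\right) 196}{196} - 29224\right) \frac{1}{86116} = \left(\frac{3 + 72965 \cdot 196}{196} - 29224\right) \frac{1}{86116} = \left(\frac{3 + 14301140}{196} - 29224\right) \frac{1}{86116} = \left(\frac{1}{196} \cdot 14301143 - 29224\right) \frac{1}{86116} = \left(\frac{14301143}{196} - 29224\right) \frac{1}{86116} = \frac{8573239}{196} \cdot \frac{1}{86116} = \frac{8573239}{16878736}$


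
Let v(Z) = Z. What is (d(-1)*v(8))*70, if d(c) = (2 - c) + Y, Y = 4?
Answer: 3920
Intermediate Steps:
d(c) = 6 - c (d(c) = (2 - c) + 4 = 6 - c)
(d(-1)*v(8))*70 = ((6 - 1*(-1))*8)*70 = ((6 + 1)*8)*70 = (7*8)*70 = 56*70 = 3920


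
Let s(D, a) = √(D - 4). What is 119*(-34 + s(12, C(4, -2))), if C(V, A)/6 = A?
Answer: -4046 + 238*√2 ≈ -3709.4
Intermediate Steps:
C(V, A) = 6*A
s(D, a) = √(-4 + D)
119*(-34 + s(12, C(4, -2))) = 119*(-34 + √(-4 + 12)) = 119*(-34 + √8) = 119*(-34 + 2*√2) = -4046 + 238*√2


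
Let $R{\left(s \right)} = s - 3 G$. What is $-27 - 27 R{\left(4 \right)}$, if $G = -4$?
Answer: $-459$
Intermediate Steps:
$R{\left(s \right)} = 12 + s$ ($R{\left(s \right)} = s - -12 = s + 12 = 12 + s$)
$-27 - 27 R{\left(4 \right)} = -27 - 27 \left(12 + 4\right) = -27 - 432 = -459$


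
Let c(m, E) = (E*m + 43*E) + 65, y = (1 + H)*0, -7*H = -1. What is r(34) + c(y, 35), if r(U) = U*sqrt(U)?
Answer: 1570 + 34*sqrt(34) ≈ 1768.3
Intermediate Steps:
H = 1/7 (H = -1/7*(-1) = 1/7 ≈ 0.14286)
r(U) = U**(3/2)
y = 0 (y = (1 + 1/7)*0 = (8/7)*0 = 0)
c(m, E) = 65 + 43*E + E*m (c(m, E) = (43*E + E*m) + 65 = 65 + 43*E + E*m)
r(34) + c(y, 35) = 34**(3/2) + (65 + 43*35 + 35*0) = 34*sqrt(34) + (65 + 1505 + 0) = 34*sqrt(34) + 1570 = 1570 + 34*sqrt(34)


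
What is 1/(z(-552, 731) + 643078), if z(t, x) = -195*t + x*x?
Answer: 1/1285079 ≈ 7.7816e-7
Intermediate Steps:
z(t, x) = x² - 195*t (z(t, x) = -195*t + x² = x² - 195*t)
1/(z(-552, 731) + 643078) = 1/((731² - 195*(-552)) + 643078) = 1/((534361 + 107640) + 643078) = 1/(642001 + 643078) = 1/1285079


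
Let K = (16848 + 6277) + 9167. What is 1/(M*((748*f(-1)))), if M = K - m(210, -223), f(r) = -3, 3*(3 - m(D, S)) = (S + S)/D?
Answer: -105/7607767376 ≈ -1.3802e-8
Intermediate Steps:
m(D, S) = 3 - 2*S/(3*D) (m(D, S) = 3 - (S + S)/(3*D) = 3 - 2*S/(3*D))
K = 32292 (K = 23125 + 9167 = 32292)
M = 10170812/315 (M = 32292 - (3 - ⅔*(-223)/210) = 32292 - (3 - ⅔*(-223)*1/210) = 32292 - (3 + 223/315) = 32292 - 1*1168/315 = 32292 - 1168/315 = 10170812/315 ≈ 32288.)
1/(M*((748*f(-1)))) = 1/((10170812/315)*((748*(-3)))) = (315/10170812)/(-2244) = (315/10170812)*(-1/2244) = -105/7607767376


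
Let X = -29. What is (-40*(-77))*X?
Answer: -89320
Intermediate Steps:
(-40*(-77))*X = -40*(-77)*(-29) = 3080*(-29) = -89320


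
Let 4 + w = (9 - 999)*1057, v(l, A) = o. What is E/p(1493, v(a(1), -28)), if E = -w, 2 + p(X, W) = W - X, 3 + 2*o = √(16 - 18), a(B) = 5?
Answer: -6263953924/8958051 - 2092868*I*√2/8958051 ≈ -699.25 - 0.3304*I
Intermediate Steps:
o = -3/2 + I*√2/2 (o = -3/2 + √(16 - 18)/2 = -3/2 + √(-2)/2 = -3/2 + (I*√2)/2 = -3/2 + I*√2/2 ≈ -1.5 + 0.70711*I)
v(l, A) = -3/2 + I*√2/2
p(X, W) = -2 + W - X (p(X, W) = -2 + (W - X) = -2 + W - X)
w = -1046434 (w = -4 + (9 - 999)*1057 = -4 - 990*1057 = -4 - 1046430 = -1046434)
E = 1046434 (E = -1*(-1046434) = 1046434)
E/p(1493, v(a(1), -28)) = 1046434/(-2 + (-3/2 + I*√2/2) - 1*1493) = 1046434/(-2 + (-3/2 + I*√2/2) - 1493) = 1046434/(-2993/2 + I*√2/2)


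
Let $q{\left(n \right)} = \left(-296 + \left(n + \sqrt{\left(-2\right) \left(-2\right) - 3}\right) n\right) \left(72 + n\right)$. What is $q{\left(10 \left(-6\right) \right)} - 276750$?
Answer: $-237822$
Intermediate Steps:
$q{\left(n \right)} = \left(-296 + n \left(1 + n\right)\right) \left(72 + n\right)$ ($q{\left(n \right)} = \left(-296 + \left(n + \sqrt{4 - 3}\right) n\right) \left(72 + n\right) = \left(-296 + \left(n + \sqrt{1}\right) n\right) \left(72 + n\right) = \left(-296 + \left(n + 1\right) n\right) \left(72 + n\right) = \left(-296 + \left(1 + n\right) n\right) \left(72 + n\right) = \left(-296 + n \left(1 + n\right)\right) \left(72 + n\right)$)
$q{\left(10 \left(-6\right) \right)} - 276750 = \left(-21312 + \left(10 \left(-6\right)\right)^{3} - 224 \cdot 10 \left(-6\right) + 73 \left(10 \left(-6\right)\right)^{2}\right) - 276750 = \left(-21312 + \left(-60\right)^{3} - -13440 + 73 \left(-60\right)^{2}\right) - 276750 = \left(-21312 - 216000 + 13440 + 73 \cdot 3600\right) - 276750 = \left(-21312 - 216000 + 13440 + 262800\right) - 276750 = 38928 - 276750 = -237822$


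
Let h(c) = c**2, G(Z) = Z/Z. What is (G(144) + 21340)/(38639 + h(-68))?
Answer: 21341/43263 ≈ 0.49329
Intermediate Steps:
G(Z) = 1
(G(144) + 21340)/(38639 + h(-68)) = (1 + 21340)/(38639 + (-68)**2) = 21341/(38639 + 4624) = 21341/43263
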